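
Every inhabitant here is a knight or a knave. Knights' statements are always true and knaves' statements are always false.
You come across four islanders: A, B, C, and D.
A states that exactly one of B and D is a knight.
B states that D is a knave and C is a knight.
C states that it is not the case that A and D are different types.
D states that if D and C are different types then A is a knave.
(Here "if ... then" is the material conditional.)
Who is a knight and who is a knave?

Knights: A, C, and D. Knaves: B.

As a knight, A's statement "exactly one of B and D is a knight" should be true; it is.
B (knave): "D is a knave and C is a knight" — False. ✓
C is a knight; "it is not the case that A and D are different types" is true, as required.
D is a knight, and the claim "if D and C are different types then A is a knave" is indeed true.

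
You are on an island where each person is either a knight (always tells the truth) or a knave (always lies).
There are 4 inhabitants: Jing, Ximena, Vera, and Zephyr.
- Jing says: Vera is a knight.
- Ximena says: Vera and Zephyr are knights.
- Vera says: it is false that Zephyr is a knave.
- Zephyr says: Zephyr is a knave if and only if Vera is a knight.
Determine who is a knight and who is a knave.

Jing is a knave, Ximena is a knave, Vera is a knave, and Zephyr is a knave.

Jing is a knave; "Vera is a knight" is false, as required.
Ximena is a knave; "Vera and Zephyr are knights" is false, as required.
Vera is a knave, and the claim "it is false that Zephyr is a knave" is indeed false.
As a knave, Zephyr's statement "Zephyr is a knave if and only if Vera is a knight" should be false; it is.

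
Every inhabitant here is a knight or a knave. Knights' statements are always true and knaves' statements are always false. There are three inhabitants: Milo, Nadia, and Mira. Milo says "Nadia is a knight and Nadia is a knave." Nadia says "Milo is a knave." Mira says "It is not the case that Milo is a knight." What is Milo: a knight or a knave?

Milo is a knave.

Consistent assignments: {Milo=knave, Nadia=knight, Mira=knight}
In every consistent assignment, Milo is a knave.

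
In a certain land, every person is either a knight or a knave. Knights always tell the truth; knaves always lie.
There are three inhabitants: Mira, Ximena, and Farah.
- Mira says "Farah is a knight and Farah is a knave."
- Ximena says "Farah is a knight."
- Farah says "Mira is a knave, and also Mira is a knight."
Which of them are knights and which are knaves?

Mira is a knave, Ximena is a knave, and Farah is a knave.

Mira is a knave; "Farah is a knight and Farah is a knave" is False, as required.
Ximena is a knave; "Farah is a knight" is False, as required.
Farah is a knave; "Mira is a knave, and also Mira is a knight" is False, as required.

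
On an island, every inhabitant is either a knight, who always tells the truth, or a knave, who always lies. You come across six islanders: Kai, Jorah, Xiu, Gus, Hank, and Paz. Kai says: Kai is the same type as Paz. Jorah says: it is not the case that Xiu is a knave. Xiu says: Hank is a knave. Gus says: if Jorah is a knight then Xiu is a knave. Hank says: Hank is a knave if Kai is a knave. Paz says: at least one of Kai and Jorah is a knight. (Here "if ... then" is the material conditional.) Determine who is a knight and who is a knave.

Kai is a knight, Jorah is a knave, Xiu is a knave, Gus is a knight, Hank is a knight, and Paz is a knight.

Kai (knight): "Kai is the same type as Paz" — True. ✓
Since Jorah is a knave, "it is not the case that Xiu is a knave" needs to be False, which holds.
Since Xiu is a knave, "Hank is a knave" needs to be False, which holds.
Gus is a knight, and the claim "if Jorah is a knight then Xiu is a knave" is indeed True.
Hank is a knight, so "Hank is a knave if Kai is a knave" must be True — and it is.
Since Paz is a knight, "at least one of Kai and Jorah is a knight" needs to be True, which holds.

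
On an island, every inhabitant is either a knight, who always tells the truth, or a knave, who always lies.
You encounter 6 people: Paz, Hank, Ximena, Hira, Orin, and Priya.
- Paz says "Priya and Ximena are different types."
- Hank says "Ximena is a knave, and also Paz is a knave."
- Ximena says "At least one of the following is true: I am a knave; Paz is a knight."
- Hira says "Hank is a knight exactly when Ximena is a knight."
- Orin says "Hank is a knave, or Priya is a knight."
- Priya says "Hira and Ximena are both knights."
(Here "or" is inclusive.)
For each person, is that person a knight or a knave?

Paz is a knight, so "Priya and Ximena are different types" must be true — and it is.
Hank is a knave, and the claim "Ximena is a knave, and also Paz is a knave" is indeed False.
Ximena is a knight, and the claim "at least one of the following is true: I am a knave; Paz is a knight" is indeed true.
Since Hira is a knave, "Hank is a knight exactly when Ximena is a knight" needs to be False, which holds.
Since Orin is a knight, "Hank is a knave, or Priya is a knight" needs to be true, which holds.
Priya is a knave, so "Hira and Ximena are both knights" must be False — and it is.

Paz is a knight, Hank is a knave, Ximena is a knight, Hira is a knave, Orin is a knight, and Priya is a knave.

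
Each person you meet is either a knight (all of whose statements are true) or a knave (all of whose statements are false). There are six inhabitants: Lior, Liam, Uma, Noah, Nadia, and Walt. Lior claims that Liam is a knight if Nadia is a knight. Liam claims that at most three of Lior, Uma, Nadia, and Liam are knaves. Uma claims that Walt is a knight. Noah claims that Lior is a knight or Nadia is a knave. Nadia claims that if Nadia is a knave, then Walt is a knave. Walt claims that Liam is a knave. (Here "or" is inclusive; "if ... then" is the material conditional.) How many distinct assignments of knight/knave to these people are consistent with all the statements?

Consistent assignments:
  Lior=knight, Liam=knight, Uma=knave, Noah=knight, Nadia=knight, Walt=knave

1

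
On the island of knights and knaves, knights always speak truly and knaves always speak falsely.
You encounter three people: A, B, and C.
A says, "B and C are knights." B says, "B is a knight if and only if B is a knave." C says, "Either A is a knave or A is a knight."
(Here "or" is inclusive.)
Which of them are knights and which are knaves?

Knights: C. Knaves: A and B.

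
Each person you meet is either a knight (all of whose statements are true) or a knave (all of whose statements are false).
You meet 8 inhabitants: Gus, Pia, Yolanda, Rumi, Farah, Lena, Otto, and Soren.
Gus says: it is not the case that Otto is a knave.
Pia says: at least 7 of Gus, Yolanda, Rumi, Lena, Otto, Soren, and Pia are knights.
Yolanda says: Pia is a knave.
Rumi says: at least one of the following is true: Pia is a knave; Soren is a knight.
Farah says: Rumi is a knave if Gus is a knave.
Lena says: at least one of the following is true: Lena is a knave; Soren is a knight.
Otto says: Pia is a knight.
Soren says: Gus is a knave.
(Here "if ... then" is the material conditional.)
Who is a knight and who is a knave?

Gus is a knave, Pia is a knave, Yolanda is a knight, Rumi is a knight, Farah is a knave, Lena is a knight, Otto is a knave, and Soren is a knight.

Gus is a knave, and the claim "it is not the case that Otto is a knave" is indeed false.
As a knave, Pia's statement "at least 7 of Gus, Yolanda, Rumi, Lena, Otto, Soren, and Pia are knights" should be false; it is.
Yolanda is a knight, and the claim "Pia is a knave" is indeed True.
Since Rumi is a knight, "at least one of the following is true: Pia is a knave; Soren is a knight" needs to be True, which holds.
As a knave, Farah's statement "Rumi is a knave if Gus is a knave" should be false; it is.
Lena is a knight, so "at least one of the following is true: Lena is a knave; Soren is a knight" must be True — and it is.
Otto (knave): "Pia is a knight" — false. ✓
Soren is a knight, so "Gus is a knave" must be True — and it is.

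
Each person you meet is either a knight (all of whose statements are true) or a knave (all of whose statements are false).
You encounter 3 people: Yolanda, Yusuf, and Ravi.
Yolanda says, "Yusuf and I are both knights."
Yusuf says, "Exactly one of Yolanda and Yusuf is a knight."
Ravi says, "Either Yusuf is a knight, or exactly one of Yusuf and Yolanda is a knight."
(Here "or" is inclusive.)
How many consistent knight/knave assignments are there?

2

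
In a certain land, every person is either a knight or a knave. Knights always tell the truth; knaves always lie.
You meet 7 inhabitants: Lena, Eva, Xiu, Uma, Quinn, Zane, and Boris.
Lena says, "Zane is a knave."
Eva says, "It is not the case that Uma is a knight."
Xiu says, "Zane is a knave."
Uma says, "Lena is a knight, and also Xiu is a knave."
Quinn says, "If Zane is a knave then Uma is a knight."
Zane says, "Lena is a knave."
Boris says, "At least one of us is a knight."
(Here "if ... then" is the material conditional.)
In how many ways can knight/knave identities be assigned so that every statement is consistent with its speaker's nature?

2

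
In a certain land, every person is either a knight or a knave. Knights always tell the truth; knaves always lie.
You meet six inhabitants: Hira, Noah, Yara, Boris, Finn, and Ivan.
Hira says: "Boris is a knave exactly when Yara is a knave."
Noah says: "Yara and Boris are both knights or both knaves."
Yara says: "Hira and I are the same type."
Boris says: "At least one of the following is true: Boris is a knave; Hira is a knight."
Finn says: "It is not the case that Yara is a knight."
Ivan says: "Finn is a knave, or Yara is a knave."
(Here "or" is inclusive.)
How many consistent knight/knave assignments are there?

1

Consistent assignments:
  Hira=knight, Noah=knight, Yara=knight, Boris=knight, Finn=knave, Ivan=knight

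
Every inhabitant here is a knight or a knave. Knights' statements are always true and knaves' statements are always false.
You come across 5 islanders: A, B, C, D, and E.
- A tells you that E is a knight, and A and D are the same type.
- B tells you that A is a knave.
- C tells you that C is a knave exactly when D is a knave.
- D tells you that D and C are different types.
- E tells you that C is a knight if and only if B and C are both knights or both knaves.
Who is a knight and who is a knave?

A is a knave, B is a knight, C is a knave, D is a knight, and E is a knight.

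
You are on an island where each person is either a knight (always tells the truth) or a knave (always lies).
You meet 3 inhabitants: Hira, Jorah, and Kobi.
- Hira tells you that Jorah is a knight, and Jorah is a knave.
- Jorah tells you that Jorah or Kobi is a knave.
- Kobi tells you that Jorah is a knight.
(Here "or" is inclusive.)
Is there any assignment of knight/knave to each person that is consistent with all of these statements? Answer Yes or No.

No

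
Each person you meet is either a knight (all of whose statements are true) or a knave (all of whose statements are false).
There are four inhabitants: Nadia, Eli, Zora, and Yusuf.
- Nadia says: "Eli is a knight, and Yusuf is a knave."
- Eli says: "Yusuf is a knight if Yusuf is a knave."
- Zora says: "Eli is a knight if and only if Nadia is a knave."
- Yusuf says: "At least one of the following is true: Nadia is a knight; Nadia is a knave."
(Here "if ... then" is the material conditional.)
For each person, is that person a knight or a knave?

Nadia is a knave, Eli is a knight, Zora is a knight, and Yusuf is a knight.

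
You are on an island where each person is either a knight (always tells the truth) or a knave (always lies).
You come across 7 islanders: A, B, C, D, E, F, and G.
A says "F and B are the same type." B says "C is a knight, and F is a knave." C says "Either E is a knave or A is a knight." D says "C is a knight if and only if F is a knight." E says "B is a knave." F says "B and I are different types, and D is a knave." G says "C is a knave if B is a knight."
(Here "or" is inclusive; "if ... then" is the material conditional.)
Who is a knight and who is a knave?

A is a knave, B is a knave, C is a knave, D is a knave, E is a knight, F is a knight, and G is a knight.

A is a knave, so "F and B are the same type" must be false — and it is.
B is a knave, and the claim "C is a knight, and F is a knave" is indeed false.
C is a knave, so "either E is a knave or A is a knight" must be false — and it is.
D is a knave, and the claim "C is a knight if and only if F is a knight" is indeed false.
As a knight, E's statement "B is a knave" should be True; it is.
Since F is a knight, "B and I are different types, and D is a knave" needs to be True, which holds.
As a knight, G's statement "C is a knave if B is a knight" should be True; it is.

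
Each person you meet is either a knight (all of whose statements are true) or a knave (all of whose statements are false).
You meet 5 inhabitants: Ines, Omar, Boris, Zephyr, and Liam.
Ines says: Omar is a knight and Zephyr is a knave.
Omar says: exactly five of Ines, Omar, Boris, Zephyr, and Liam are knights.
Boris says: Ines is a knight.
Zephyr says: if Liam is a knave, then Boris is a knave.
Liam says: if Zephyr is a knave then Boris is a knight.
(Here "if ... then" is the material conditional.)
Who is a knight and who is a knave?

Suppose Ines is a knight. Then Ines's statement "Omar is a knight and Zephyr is a knave" would have to be true. Checking the 16 ways to assign the others, none is consistent with every speaker.
(For instance, with Omar=knave, Boris=knave, Zephyr=knight, Liam=knight, Ines's claim "Omar is a knight and Zephyr is a knave" comes out false where it would need to be true.)
So Ines must be a knave, making "Omar is a knight and Zephyr is a knave" false. Taking Ines=knave, Omar=knave, Boris=knave, Zephyr=knight, Liam=knight, each remaining statement checks out:
  Omar (knave): "exactly five of Ines, Omar, Boris, Zephyr, and Liam are knights" — false. ✓
  Boris (knave): "Ines is a knight" — false. ✓
  Zephyr (knight): "if Liam is a knave, then Boris is a knave" — true. ✓
  Liam (knight): "if Zephyr is a knave then Boris is a knight" — true. ✓
This is the unique consistent assignment.

Ines is a knave, Omar is a knave, Boris is a knave, Zephyr is a knight, and Liam is a knight.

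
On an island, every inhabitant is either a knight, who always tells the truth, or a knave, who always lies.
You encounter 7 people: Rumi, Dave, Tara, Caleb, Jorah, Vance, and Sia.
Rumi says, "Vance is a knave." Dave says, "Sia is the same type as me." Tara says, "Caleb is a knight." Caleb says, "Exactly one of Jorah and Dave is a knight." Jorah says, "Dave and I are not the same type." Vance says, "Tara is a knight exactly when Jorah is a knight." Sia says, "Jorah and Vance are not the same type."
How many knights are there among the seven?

2

The unique consistent assignment is Rumi=knave, Dave=knave, Tara=knave, Caleb=knave, Jorah=knave, Vance=knight, Sia=knight.
That has 2 knights.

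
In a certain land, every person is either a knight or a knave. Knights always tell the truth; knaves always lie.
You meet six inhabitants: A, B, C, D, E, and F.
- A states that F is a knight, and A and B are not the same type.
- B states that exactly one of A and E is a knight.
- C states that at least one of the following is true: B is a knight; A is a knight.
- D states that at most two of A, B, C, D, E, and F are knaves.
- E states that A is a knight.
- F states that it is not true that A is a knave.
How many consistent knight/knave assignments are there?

Consistent assignments:
  A=knight, B=knave, C=knight, D=knight, E=knight, F=knight
  A=knave, B=knave, C=knave, D=knave, E=knave, F=knave

2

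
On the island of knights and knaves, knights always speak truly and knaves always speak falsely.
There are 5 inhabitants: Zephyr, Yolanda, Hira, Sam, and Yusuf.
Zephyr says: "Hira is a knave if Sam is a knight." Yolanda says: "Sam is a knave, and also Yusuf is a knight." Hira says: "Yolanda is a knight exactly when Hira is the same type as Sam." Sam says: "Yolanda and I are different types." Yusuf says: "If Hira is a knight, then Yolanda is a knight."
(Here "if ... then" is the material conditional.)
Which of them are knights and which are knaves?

Zephyr is a knight; "Hira is a knave if Sam is a knight" is true, as required.
As a knave, Yolanda's statement "Sam is a knave, and also Yusuf is a knight" should be false; it is.
As a knight, Hira's statement "Yolanda is a knight exactly when Hira is the same type as Sam" should be true; it is.
Since Sam is a knave, "Yolanda and I are different types" needs to be false, which holds.
Yusuf is a knave, and the claim "if Hira is a knight, then Yolanda is a knight" is indeed false.

Knights: Zephyr and Hira. Knaves: Yolanda, Sam, and Yusuf.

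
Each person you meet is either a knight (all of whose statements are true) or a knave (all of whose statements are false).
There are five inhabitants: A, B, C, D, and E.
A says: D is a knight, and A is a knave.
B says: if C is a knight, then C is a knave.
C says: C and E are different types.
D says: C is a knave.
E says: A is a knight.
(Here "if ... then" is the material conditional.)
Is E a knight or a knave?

E is a knave.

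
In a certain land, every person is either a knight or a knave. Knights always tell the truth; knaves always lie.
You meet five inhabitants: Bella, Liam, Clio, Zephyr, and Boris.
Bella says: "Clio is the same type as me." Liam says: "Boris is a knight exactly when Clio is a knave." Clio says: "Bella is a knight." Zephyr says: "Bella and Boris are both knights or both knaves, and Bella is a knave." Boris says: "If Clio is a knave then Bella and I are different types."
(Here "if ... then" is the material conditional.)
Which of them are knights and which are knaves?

Bella is a knight, Liam is a knave, Clio is a knight, Zephyr is a knave, and Boris is a knight.

Bella is a knight; "Clio is the same type as me" is True, as required.
As a knave, Liam's statement "Boris is a knight exactly when Clio is a knave" should be false; it is.
Clio is a knight; "Bella is a knight" is True, as required.
As a knave, Zephyr's statement "Bella and Boris are both knights or both knaves, and Bella is a knave" should be false; it is.
Since Boris is a knight, "if Clio is a knave then Bella and I are different types" needs to be True, which holds.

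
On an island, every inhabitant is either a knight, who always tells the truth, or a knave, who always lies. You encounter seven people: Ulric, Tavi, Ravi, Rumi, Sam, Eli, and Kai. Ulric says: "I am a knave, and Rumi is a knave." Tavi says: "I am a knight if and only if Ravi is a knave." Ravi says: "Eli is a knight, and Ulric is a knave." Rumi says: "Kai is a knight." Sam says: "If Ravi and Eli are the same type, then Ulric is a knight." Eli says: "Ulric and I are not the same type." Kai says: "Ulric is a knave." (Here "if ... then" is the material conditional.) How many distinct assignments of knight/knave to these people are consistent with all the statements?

Consistent assignments:
  Ulric=knave, Tavi=knight, Ravi=knave, Rumi=knight, Sam=knave, Eli=knave, Kai=knight
  Ulric=knave, Tavi=knave, Ravi=knave, Rumi=knight, Sam=knave, Eli=knave, Kai=knight

2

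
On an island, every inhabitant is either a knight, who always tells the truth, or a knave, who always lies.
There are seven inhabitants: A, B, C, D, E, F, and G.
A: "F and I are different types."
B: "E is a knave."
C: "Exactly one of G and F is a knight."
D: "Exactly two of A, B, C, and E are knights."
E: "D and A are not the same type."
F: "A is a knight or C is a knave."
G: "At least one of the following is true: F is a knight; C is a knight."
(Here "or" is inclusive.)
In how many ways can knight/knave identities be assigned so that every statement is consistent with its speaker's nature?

1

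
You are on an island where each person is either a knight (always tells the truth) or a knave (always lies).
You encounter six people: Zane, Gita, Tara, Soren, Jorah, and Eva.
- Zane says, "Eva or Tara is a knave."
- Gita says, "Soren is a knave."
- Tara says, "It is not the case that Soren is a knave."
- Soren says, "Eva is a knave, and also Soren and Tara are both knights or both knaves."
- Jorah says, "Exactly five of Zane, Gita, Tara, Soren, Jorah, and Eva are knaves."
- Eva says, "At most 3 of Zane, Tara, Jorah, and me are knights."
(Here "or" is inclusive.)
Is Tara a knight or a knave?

Tara is a knave.

Consistent assignments: {Zane=knight, Gita=knight, Tara=knave, Soren=knave, Jorah=knave, Eva=knight}
In every consistent assignment, Tara is a knave.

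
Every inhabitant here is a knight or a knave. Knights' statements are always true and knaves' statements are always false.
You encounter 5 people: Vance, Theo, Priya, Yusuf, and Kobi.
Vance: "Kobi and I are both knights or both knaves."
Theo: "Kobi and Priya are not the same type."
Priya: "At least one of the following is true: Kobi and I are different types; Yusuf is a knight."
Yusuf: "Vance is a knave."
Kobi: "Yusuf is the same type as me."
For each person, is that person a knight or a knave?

Knights: Priya, Yusuf, and Kobi. Knaves: Vance and Theo.

As a knave, Vance's statement "Kobi and I are both knights or both knaves" should be False; it is.
Theo is a knave, so "Kobi and Priya are not the same type" must be False — and it is.
Priya is a knight, and the claim "at least one of the following is true: Kobi and I are different types; Yusuf is a knight" is indeed true.
Yusuf is a knight, and the claim "Vance is a knave" is indeed true.
Kobi is a knight, and the claim "Yusuf is the same type as me" is indeed true.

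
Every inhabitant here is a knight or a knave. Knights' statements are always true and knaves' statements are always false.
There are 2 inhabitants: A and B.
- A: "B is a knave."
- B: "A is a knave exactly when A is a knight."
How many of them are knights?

1

The unique consistent assignment is A=knight, B=knave.
That has 1 knight.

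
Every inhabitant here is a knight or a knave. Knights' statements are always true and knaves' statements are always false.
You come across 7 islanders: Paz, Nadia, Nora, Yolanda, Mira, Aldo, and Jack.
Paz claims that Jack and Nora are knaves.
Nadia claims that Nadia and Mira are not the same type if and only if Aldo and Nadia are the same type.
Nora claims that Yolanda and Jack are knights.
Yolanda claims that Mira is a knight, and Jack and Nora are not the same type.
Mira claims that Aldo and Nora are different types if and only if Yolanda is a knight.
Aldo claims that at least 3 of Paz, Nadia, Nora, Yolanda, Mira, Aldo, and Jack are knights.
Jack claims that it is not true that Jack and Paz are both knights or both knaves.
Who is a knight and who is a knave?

Knights: Nadia, Aldo, and Jack. Knaves: Paz, Nora, Yolanda, and Mira.

Paz is a knave; "Jack and Nora are knaves" is False, as required.
Since Nadia is a knight, "Nadia and Mira are not the same type if and only if Aldo and Nadia are the same type" needs to be True, which holds.
Nora is a knave, so "Yolanda and Jack are knights" must be False — and it is.
Yolanda (knave): "Mira is a knight, and Jack and Nora are not the same type" — False. ✓
Mira is a knave; "Aldo and Nora are different types if and only if Yolanda is a knight" is False, as required.
Aldo is a knight; "at least 3 of Paz, Nadia, Nora, Yolanda, Mira, Aldo, and Jack are knights" is True, as required.
Jack is a knight; "it is not true that Jack and Paz are both knights or both knaves" is True, as required.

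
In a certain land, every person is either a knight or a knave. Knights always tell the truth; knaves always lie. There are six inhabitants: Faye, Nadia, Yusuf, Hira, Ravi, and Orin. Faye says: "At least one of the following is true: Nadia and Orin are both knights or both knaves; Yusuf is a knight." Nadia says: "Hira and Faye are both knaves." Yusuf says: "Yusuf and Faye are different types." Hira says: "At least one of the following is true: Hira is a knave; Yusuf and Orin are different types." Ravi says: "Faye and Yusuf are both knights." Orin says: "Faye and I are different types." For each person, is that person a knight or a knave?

Faye is a knave, Nadia is a knave, Yusuf is a knave, Hira is a knight, Ravi is a knave, and Orin is a knight.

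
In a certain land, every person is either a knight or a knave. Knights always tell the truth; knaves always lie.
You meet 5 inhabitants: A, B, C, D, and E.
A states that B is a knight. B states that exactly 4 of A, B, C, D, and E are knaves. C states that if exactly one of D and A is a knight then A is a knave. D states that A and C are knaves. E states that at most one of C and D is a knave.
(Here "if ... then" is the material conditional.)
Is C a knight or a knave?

C is a knight.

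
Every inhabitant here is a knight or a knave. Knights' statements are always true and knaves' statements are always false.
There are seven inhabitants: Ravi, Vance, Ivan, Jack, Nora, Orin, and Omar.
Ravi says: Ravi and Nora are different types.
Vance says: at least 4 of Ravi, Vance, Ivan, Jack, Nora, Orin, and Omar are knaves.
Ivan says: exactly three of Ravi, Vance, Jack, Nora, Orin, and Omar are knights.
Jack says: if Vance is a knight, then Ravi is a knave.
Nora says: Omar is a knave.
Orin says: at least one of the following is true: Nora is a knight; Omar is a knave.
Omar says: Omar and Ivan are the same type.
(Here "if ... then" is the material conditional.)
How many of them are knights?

4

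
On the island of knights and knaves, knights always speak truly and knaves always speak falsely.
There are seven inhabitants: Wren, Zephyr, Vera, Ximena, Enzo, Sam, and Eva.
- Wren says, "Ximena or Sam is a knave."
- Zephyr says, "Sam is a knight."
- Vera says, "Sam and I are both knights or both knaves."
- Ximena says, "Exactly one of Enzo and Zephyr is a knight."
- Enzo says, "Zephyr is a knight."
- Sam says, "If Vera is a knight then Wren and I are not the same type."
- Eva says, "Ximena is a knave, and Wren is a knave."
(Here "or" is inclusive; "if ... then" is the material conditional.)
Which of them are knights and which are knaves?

Wren (knight): "Ximena or Sam is a knave" — True. ✓
Zephyr is a knight; "Sam is a knight" is True, as required.
As a knave, Vera's statement "Sam and I are both knights or both knaves" should be false; it is.
Since Ximena is a knave, "exactly one of Enzo and Zephyr is a knight" needs to be false, which holds.
Since Enzo is a knight, "Zephyr is a knight" needs to be True, which holds.
As a knight, Sam's statement "if Vera is a knight then Wren and I are not the same type" should be True; it is.
Eva is a knave; "Ximena is a knave, and Wren is a knave" is false, as required.

Knights: Wren, Zephyr, Enzo, and Sam. Knaves: Vera, Ximena, and Eva.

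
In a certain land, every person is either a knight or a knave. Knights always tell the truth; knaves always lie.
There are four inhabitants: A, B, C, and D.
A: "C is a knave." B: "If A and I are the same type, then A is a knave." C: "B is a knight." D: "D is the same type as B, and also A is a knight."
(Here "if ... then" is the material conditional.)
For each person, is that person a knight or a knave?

Knights: B and C. Knaves: A and D.

A is a knave; "C is a knave" is False, as required.
B (knight): "if A and I are the same type, then A is a knave" — true. ✓
As a knight, C's statement "B is a knight" should be true; it is.
D is a knave; "D is the same type as B, and also A is a knight" is False, as required.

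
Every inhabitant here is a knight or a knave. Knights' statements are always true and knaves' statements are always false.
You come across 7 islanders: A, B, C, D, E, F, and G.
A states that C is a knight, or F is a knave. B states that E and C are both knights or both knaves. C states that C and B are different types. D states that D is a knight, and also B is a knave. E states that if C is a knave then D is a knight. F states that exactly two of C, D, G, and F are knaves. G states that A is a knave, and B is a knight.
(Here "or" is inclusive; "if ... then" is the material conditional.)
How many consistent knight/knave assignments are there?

Consistent assignments:
  A=knight, B=knave, C=knave, D=knight, E=knight, F=knave, G=knave
  A=knave, B=knave, C=knave, D=knight, E=knight, F=knight, G=knave

2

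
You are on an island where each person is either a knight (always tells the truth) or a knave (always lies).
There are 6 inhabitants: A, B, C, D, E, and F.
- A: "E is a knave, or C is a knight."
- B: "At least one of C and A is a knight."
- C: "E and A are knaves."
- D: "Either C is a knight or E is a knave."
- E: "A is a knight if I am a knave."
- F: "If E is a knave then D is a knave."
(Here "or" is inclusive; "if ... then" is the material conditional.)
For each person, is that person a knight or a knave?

A is a knave; "E is a knave, or C is a knight" is false, as required.
B (knave): "at least one of C and A is a knight" — false. ✓
C is a knave, and the claim "E and A are knaves" is indeed false.
As a knave, D's statement "either C is a knight or E is a knave" should be false; it is.
E is a knight, and the claim "A is a knight if I am a knave" is indeed True.
F is a knight, and the claim "if E is a knave then D is a knave" is indeed True.

A is a knave, B is a knave, C is a knave, D is a knave, E is a knight, and F is a knight.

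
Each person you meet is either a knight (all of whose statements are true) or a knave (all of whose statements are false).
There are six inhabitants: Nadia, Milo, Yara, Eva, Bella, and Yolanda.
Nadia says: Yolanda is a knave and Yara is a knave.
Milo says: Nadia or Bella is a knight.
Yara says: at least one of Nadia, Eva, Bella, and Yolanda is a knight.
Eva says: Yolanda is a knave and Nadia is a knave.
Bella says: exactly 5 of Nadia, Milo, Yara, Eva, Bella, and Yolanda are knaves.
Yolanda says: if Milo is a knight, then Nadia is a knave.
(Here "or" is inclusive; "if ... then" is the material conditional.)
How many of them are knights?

2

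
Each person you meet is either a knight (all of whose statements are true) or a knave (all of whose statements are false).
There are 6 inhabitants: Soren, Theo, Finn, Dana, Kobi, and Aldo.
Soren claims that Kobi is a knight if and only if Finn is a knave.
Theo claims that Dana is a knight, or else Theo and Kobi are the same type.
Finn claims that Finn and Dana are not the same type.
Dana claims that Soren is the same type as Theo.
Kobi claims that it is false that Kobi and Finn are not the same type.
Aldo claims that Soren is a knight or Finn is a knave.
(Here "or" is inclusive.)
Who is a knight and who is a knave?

Soren (knave): "Kobi is a knight if and only if Finn is a knave" — false. ✓
Since Theo is a knight, "Dana is a knight, or else Theo and Kobi are the same type" needs to be true, which holds.
Finn is a knight, and the claim "Finn and Dana are not the same type" is indeed true.
As a knave, Dana's statement "Soren is the same type as Theo" should be false; it is.
Kobi is a knight, so "it is false that Kobi and Finn are not the same type" must be true — and it is.
Aldo (knave): "Soren is a knight or Finn is a knave" — false. ✓

Knights: Theo, Finn, and Kobi. Knaves: Soren, Dana, and Aldo.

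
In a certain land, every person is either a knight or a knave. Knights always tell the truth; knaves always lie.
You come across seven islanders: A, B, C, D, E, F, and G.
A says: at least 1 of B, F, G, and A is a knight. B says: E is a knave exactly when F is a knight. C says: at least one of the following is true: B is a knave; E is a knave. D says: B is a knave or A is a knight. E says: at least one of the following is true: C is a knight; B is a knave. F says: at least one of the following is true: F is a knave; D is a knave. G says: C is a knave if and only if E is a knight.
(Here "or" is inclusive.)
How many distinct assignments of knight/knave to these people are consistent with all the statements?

0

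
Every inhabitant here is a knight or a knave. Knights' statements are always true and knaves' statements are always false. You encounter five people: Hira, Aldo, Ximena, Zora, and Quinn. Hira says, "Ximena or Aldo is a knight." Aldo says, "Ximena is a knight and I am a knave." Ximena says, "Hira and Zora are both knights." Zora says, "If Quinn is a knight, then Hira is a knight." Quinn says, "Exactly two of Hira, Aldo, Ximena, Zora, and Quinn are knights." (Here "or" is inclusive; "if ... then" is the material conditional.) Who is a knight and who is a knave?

Hira is a knave, Aldo is a knave, Ximena is a knave, Zora is a knight, and Quinn is a knave.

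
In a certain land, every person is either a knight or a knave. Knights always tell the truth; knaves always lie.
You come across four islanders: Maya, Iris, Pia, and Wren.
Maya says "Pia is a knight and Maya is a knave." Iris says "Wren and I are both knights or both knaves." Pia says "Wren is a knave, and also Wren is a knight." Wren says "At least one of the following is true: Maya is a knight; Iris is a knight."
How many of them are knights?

2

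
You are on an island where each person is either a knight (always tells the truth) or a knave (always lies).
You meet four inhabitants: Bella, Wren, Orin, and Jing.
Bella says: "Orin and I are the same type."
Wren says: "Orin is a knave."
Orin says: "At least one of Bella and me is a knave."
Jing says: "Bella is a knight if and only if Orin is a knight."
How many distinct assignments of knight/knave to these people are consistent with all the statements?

1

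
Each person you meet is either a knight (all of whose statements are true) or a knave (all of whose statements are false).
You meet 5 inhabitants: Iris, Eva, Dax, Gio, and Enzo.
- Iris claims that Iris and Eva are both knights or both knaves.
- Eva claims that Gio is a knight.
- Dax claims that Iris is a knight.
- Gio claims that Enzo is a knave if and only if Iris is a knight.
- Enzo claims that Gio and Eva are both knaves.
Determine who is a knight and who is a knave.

Iris is a knight, Eva is a knight, Dax is a knight, Gio is a knight, and Enzo is a knave.

Suppose Iris is a knave. Then Iris's statement "Iris and Eva are both knights or both knaves" would have to be false. Checking the 16 ways to assign the others, none is consistent with every speaker.
(For instance, with Eva=knight, Dax=knight, Gio=knight, Enzo=knave, Dax's claim "Iris is a knight" comes out false where it would need to be true.)
So Iris must be a knight, making "Iris and Eva are both knights or both knaves" true. Taking Iris=knight, Eva=knight, Dax=knight, Gio=knight, Enzo=knave, each remaining statement checks out:
  Eva (knight): "Gio is a knight" — true. ✓
  Dax (knight): "Iris is a knight" — true. ✓
  Gio (knight): "Enzo is a knave if and only if Iris is a knight" — true. ✓
  Enzo (knave): "Gio and Eva are both knaves" — false. ✓
This is the unique consistent assignment.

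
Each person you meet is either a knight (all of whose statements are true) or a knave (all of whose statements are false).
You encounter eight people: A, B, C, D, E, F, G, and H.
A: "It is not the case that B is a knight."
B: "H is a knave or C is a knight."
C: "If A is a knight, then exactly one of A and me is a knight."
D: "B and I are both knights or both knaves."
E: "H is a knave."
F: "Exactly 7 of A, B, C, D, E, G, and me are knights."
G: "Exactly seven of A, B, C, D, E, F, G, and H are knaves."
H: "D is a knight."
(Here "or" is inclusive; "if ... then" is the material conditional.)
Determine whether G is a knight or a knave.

Consistent assignments: {A=knave, B=knight, C=knight, D=knight, E=knave, F=knave, G=knave, H=knight}; {A=knave, B=knight, C=knight, D=knave, E=knight, F=knave, G=knave, H=knave}
In every consistent assignment, G is a knave.

G is a knave.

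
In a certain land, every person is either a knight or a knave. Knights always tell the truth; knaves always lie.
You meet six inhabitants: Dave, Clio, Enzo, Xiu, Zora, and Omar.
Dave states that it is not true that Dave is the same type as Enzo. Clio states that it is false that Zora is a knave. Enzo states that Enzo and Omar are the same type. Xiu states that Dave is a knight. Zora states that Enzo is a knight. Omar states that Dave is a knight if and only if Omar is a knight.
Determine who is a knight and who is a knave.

Knights: Dave, Xiu, and Omar. Knaves: Clio, Enzo, and Zora.

Dave (knight): "it is not true that Dave is the same type as Enzo" — true. ✓
Clio is a knave; "it is false that Zora is a knave" is false, as required.
Enzo (knave): "Enzo and Omar are the same type" — false. ✓
Xiu is a knight, so "Dave is a knight" must be true — and it is.
Zora (knave): "Enzo is a knight" — false. ✓
Omar (knight): "Dave is a knight if and only if Omar is a knight" — true. ✓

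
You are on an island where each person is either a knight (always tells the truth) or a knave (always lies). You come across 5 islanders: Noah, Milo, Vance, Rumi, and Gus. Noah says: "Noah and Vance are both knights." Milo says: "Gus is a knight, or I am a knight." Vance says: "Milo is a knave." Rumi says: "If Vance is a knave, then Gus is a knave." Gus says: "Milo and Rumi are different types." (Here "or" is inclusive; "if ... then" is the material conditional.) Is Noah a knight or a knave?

Noah is a knave.

Consistent assignments: {Noah=knave, Milo=knight, Vance=knave, Rumi=knight, Gus=knave}; {Noah=knave, Milo=knight, Vance=knave, Rumi=knave, Gus=knight}
In every consistent assignment, Noah is a knave.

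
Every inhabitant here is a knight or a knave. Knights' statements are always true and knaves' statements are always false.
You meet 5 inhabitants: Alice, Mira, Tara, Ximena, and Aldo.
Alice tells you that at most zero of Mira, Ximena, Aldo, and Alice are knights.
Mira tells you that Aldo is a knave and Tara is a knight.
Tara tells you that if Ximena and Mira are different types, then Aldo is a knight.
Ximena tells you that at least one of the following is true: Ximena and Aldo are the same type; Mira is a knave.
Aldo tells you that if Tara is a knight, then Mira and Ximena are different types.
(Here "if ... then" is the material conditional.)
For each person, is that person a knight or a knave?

Knights: Tara, Ximena, and Aldo. Knaves: Alice and Mira.

Alice is a knave, so "at most zero of Mira, Ximena, Aldo, and Alice are knights" must be false — and it is.
Mira is a knave, and the claim "Aldo is a knave and Tara is a knight" is indeed false.
Tara (knight): "if Ximena and Mira are different types, then Aldo is a knight" — true. ✓
Ximena (knight): "at least one of the following is true: Ximena and Aldo are the same type; Mira is a knave" — true. ✓
As a knight, Aldo's statement "if Tara is a knight, then Mira and Ximena are different types" should be true; it is.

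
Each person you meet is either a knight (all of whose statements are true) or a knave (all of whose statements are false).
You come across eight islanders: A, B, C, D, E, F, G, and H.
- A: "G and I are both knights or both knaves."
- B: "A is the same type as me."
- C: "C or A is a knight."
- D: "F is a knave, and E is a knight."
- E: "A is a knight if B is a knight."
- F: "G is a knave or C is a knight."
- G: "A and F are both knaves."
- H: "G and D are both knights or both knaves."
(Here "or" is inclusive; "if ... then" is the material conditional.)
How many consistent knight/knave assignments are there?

0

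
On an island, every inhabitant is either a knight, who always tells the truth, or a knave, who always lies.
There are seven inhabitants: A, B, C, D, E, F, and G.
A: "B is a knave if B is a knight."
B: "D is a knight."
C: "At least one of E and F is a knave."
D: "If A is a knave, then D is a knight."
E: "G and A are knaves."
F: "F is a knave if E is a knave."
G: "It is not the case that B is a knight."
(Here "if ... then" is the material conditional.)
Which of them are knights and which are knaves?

A is a knave, B is a knight, C is a knave, D is a knight, E is a knight, F is a knight, and G is a knave.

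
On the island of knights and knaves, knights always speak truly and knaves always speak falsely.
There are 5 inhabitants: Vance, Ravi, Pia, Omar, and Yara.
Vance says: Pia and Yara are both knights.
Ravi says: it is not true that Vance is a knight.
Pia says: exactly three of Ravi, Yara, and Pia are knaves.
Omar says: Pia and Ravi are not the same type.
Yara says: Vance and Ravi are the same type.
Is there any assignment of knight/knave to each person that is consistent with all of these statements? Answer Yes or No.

One consistent assignment: Vance=knave, Ravi=knight, Pia=knave, Omar=knight, Yara=knave.

Yes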